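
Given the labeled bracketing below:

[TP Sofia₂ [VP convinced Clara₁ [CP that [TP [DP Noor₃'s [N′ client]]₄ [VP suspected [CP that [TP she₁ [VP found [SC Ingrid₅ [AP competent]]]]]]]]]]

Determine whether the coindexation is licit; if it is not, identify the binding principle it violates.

The two coindexed NPs are *Clara₁* and *she₁*.
*she₁* is a pronoun; nothing c-commands it within its binding domain (the embedded TP.), so Principle B holds trivially.
*Clara₁* is an R-expression; *she₁* does not c-command it, and no other NP shares its index, so Principle C is satisfied.
All principles are respected.

grammatical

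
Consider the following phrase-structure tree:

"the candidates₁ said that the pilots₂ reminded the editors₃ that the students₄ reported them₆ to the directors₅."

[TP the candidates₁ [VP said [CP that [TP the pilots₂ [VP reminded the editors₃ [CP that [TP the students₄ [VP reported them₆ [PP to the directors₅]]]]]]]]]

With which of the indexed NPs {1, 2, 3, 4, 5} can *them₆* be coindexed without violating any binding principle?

*them* is a pronoun, so Principle B applies: it must be free in its binding domain.
Binding domain of *them₆*: the embedded TP, whose subject is the students₄.
*the candidates₁* c-commands the pronoun but from outside its binding domain, and is not c-commanded by it → coindexation permitted.
*the pilots₂* c-commands the pronoun but from outside its binding domain, and is not c-commanded by it → coindexation permitted.
*the editors₃* c-commands the pronoun but from outside its binding domain, and is not c-commanded by it → coindexation permitted.
*the students₄* c-commands the pronoun within its binding domain → coindexation would violate Principle B.
*the directors₅*: the pronoun c-commands this R-expression → coindexation would violate Principle C on *the directors₅*.

{1, 2, 3}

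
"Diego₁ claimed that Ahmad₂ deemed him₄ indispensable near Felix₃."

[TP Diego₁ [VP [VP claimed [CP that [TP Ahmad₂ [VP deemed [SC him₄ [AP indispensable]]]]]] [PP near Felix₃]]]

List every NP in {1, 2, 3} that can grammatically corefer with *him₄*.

{1, 3}

*him* is a pronoun, so Principle B applies: it must be free in its binding domain.
Binding domain of *him₄*: the embedded TP, whose subject is Ahmad₂.
*Diego₁* c-commands the pronoun but from outside its binding domain, and is not c-commanded by it → coindexation permitted.
*Ahmad₂* c-commands the pronoun within its binding domain → coindexation would violate Principle B.
*Felix₃* and the pronoun do not c-command one another → neither Principle B nor Principle C is at stake; coindexation permitted.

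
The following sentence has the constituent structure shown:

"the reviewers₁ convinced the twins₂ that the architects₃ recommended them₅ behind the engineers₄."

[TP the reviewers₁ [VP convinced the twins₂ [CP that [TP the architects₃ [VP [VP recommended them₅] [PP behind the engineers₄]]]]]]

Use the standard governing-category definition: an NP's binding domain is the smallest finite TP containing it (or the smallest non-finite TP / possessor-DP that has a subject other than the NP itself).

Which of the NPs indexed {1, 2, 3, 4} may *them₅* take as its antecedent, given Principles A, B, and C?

*them* is a pronoun, so Principle B applies: it must be free in its binding domain.
Binding domain of *them₅*: the embedded TP, whose subject is the architects₃.
*the reviewers₁* c-commands the pronoun but from outside its binding domain, and is not c-commanded by it → coindexation permitted.
*the twins₂* c-commands the pronoun but from outside its binding domain, and is not c-commanded by it → coindexation permitted.
*the architects₃* c-commands the pronoun within its binding domain → coindexation would violate Principle B.
*the engineers₄* and the pronoun do not c-command one another → neither Principle B nor Principle C is at stake; coindexation permitted.

{1, 2, 4}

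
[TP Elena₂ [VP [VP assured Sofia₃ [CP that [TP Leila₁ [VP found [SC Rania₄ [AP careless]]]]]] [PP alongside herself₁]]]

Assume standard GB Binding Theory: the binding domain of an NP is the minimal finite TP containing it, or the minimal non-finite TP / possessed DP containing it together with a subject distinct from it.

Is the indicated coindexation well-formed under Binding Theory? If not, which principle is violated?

Principle A

The two coindexed NPs are *Leila₁* and *herself₁*.
*herself₁* is an anaphor. Principle A requires it to be bound within its binding domain — the matrix TP, whose subject is Elena₂.
Within that domain it is c-commanded by *Elena₂*, which does not share its index.
*Leila₁* does not c-command the anaphor at all.
The anaphor is unbound in its domain → Principle A violation.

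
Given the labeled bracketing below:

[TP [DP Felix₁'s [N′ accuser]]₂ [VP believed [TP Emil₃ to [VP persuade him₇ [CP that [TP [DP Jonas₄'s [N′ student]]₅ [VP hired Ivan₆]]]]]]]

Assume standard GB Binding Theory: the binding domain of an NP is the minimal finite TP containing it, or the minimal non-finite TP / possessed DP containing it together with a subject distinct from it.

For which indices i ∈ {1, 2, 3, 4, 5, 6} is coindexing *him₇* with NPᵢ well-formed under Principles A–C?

*him* is a pronoun, so Principle B applies: it must be free in its binding domain.
Binding domain of *him₇*: the embedded TP, whose subject is Emil₃.
*Felix₁* and the pronoun do not c-command one another → neither Principle B nor Principle C is at stake; coindexation permitted.
*[Felix₁'s accuser]₂* c-commands the pronoun but from outside its binding domain, and is not c-commanded by it → coindexation permitted.
*Emil₃* c-commands the pronoun within its binding domain → coindexation would violate Principle B.
*Jonas₄*: the pronoun c-commands this R-expression → coindexation would violate Principle C on *Jonas₄*.
*[Jonas₄'s student]₅*: the pronoun c-commands this R-expression → coindexation would violate Principle C on *[Jonas₄'s student]₅*.
*Ivan₆*: the pronoun c-commands this R-expression → coindexation would violate Principle C on *Ivan₆*.

{1, 2}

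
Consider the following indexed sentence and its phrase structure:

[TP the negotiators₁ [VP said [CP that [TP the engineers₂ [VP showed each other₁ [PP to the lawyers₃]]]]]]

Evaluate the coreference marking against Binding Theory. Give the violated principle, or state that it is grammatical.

Principle A

The two coindexed NPs are *the negotiators₁* and *each other₁*.
*each other₁* is an anaphor. Principle A requires it to be bound within its binding domain — the embedded TP, whose subject is the engineers₂.
Within that domain it is c-commanded by *the engineers₂*, which does not share its index.
*the negotiators₁* does c-command the anaphor, but from outside its binding domain.
The anaphor is unbound in its domain → Principle A violation.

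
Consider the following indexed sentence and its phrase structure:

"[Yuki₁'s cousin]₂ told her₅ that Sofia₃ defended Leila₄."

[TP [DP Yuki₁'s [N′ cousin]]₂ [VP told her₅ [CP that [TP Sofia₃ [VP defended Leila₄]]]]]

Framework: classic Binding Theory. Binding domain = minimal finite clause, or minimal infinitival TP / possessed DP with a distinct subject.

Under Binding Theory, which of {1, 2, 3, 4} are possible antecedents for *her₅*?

{1}

*her* is a pronoun, so Principle B applies: it must be free in its binding domain.
Binding domain of *her₅*: the matrix TP, whose subject is [Yuki₁'s cousin]₂.
*Yuki₁* and the pronoun do not c-command one another → neither Principle B nor Principle C is at stake; coindexation permitted.
*[Yuki₁'s cousin]₂* c-commands the pronoun within its binding domain → coindexation would violate Principle B.
*Sofia₃*: the pronoun c-commands this R-expression → coindexation would violate Principle C on *Sofia₃*.
*Leila₄*: the pronoun c-commands this R-expression → coindexation would violate Principle C on *Leila₄*.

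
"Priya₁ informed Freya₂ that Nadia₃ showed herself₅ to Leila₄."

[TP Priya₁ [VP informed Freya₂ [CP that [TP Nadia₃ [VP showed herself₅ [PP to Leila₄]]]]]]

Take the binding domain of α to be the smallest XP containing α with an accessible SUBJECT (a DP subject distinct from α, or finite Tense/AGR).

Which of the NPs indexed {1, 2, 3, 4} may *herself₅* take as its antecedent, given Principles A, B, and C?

{3}

*herself* is an anaphor, so Principle A applies: it must be bound in its binding domain.
Binding domain of *herself₅*: the embedded TP, whose subject is Nadia₃.
*Priya₁* c-commands the anaphor but is outside its binding domain → cannot satisfy Principle A.
*Freya₂* c-commands the anaphor but is outside its binding domain → cannot satisfy Principle A.
*Nadia₃* c-commands the anaphor within its binding domain → licit binder.
*Leila₄* does not c-command the anaphor → cannot bind it.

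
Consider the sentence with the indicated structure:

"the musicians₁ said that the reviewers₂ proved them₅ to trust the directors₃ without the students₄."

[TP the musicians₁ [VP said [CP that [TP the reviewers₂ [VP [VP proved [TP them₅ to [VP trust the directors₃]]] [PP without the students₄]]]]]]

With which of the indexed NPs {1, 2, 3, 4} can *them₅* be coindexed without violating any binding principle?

*them* is a pronoun, so Principle B applies: it must be free in its binding domain.
Binding domain of *them₅*: the embedded TP, whose subject is the reviewers₂.
*the musicians₁* c-commands the pronoun but from outside its binding domain, and is not c-commanded by it → coindexation permitted.
*the reviewers₂* c-commands the pronoun within its binding domain → coindexation would violate Principle B.
*the directors₃*: the pronoun c-commands this R-expression → coindexation would violate Principle C on *the directors₃*.
*the students₄* and the pronoun do not c-command one another → neither Principle B nor Principle C is at stake; coindexation permitted.

{1, 4}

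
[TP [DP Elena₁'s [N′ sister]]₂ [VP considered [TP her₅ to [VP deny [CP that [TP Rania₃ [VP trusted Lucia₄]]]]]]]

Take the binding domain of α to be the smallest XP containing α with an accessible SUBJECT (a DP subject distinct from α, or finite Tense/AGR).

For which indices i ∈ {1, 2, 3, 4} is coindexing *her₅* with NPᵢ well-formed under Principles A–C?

*her* is a pronoun, so Principle B applies: it must be free in its binding domain.
Binding domain of *her₅*: the matrix TP, whose subject is [Elena₁'s sister]₂.
*Elena₁* and the pronoun do not c-command one another → neither Principle B nor Principle C is at stake; coindexation permitted.
*[Elena₁'s sister]₂* c-commands the pronoun within its binding domain → coindexation would violate Principle B.
*Rania₃*: the pronoun c-commands this R-expression → coindexation would violate Principle C on *Rania₃*.
*Lucia₄*: the pronoun c-commands this R-expression → coindexation would violate Principle C on *Lucia₄*.

{1}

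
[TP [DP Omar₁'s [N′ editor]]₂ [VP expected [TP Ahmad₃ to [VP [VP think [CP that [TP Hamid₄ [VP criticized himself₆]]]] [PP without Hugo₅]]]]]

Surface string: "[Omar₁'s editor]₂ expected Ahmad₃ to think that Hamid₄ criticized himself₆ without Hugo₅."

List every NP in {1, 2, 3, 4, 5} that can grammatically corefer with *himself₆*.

{4}

*himself* is an anaphor, so Principle A applies: it must be bound in its binding domain.
Binding domain of *himself₆*: the embedded TP, whose subject is Hamid₄.
*Omar₁* does not c-command the anaphor → cannot bind it.
*[Omar₁'s editor]₂* c-commands the anaphor but is outside its binding domain → cannot satisfy Principle A.
*Ahmad₃* c-commands the anaphor but is outside its binding domain → cannot satisfy Principle A.
*Hamid₄* c-commands the anaphor within its binding domain → licit binder.
*Hugo₅* does not c-command the anaphor → cannot bind it.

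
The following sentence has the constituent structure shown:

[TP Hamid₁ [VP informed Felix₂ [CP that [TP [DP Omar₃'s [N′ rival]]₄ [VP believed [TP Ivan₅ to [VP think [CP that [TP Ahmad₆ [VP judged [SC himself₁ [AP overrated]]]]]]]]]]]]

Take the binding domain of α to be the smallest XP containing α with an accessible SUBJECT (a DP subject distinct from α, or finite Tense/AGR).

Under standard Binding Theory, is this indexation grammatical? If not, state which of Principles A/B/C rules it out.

Principle A

The two coindexed NPs are *Hamid₁* and *himself₁*.
*himself₁* is an anaphor. Principle A requires it to be bound within its binding domain — the embedded TP, whose subject is Ahmad₆.
Within that domain it is c-commanded by *Ahmad₆*, which does not share its index.
*Hamid₁* does c-command the anaphor, but from outside its binding domain.
The anaphor is unbound in its domain → Principle A violation.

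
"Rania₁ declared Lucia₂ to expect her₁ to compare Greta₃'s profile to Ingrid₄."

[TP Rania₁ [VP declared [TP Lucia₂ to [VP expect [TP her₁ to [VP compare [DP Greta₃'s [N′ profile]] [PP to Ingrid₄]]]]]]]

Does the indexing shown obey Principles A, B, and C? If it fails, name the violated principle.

The two coindexed NPs are *Rania₁* and *her₁*.
*her₁* is a pronoun; its binding domain is the embedded TP, whose subject is Lucia₂. Within that domain it is c-commanded only by *Lucia₂*, which carries a different index — the pronoun is free locally, so Principle B holds.
*Rania₁* is an R-expression; *her₁* does not c-command it, and no other NP shares its index, so Principle C is satisfied.
All principles are respected.

grammatical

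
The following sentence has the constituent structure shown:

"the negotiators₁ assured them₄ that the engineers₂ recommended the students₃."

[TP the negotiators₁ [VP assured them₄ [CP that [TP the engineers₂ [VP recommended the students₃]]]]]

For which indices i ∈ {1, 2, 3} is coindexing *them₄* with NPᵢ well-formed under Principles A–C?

*them* is a pronoun, so Principle B applies: it must be free in its binding domain.
Binding domain of *them₄*: the matrix TP, whose subject is the negotiators₁.
*the negotiators₁* c-commands the pronoun within its binding domain → coindexation would violate Principle B.
*the engineers₂*: the pronoun c-commands this R-expression → coindexation would violate Principle C on *the engineers₂*.
*the students₃*: the pronoun c-commands this R-expression → coindexation would violate Principle C on *the students₃*.

none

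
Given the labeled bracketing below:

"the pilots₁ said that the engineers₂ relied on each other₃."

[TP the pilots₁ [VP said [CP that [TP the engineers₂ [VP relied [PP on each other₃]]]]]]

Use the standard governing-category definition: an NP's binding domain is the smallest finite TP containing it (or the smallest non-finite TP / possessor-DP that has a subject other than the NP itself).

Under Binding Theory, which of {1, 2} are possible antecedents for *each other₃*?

{2}

*each other* is an anaphor, so Principle A applies: it must be bound in its binding domain.
Binding domain of *each other₃*: the embedded TP, whose subject is the engineers₂.
*the pilots₁* c-commands the anaphor but is outside its binding domain → cannot satisfy Principle A.
*the engineers₂* c-commands the anaphor within its binding domain → licit binder.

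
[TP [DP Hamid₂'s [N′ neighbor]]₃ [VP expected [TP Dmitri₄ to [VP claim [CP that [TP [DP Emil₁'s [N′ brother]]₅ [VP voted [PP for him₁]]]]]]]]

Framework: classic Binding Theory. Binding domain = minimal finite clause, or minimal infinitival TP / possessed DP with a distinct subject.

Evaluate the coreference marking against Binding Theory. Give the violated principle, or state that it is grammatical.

The two coindexed NPs are *Emil₁* and *him₁*.
*him₁* is a pronoun; its binding domain is the embedded TP, whose subject is [Emil₁'s brother]₅. Within that domain it is c-commanded only by *[Emil₁'s brother]₅*, which carries a different index — the pronoun is free locally, so Principle B holds.
*Emil₁* is an R-expression; *him₁* does not c-command it, and no other NP shares its index, so Principle C is satisfied.
All principles are respected.

grammatical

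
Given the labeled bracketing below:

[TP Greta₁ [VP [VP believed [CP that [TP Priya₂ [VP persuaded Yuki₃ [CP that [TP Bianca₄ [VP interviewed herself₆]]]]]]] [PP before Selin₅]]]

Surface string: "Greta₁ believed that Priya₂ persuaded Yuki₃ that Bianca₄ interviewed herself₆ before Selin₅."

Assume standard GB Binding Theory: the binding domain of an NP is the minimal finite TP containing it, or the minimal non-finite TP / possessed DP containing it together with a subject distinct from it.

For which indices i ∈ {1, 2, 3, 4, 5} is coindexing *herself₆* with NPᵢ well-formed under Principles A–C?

*herself* is an anaphor, so Principle A applies: it must be bound in its binding domain.
Binding domain of *herself₆*: the embedded TP, whose subject is Bianca₄.
*Greta₁* c-commands the anaphor but is outside its binding domain → cannot satisfy Principle A.
*Priya₂* c-commands the anaphor but is outside its binding domain → cannot satisfy Principle A.
*Yuki₃* c-commands the anaphor but is outside its binding domain → cannot satisfy Principle A.
*Bianca₄* c-commands the anaphor within its binding domain → licit binder.
*Selin₅* does not c-command the anaphor → cannot bind it.

{4}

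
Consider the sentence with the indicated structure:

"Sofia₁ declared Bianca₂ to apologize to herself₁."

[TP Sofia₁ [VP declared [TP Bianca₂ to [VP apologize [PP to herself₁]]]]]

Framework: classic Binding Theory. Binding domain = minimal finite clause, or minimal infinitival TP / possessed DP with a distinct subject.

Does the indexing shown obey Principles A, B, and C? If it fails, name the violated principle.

Principle A

The two coindexed NPs are *Sofia₁* and *herself₁*.
*herself₁* is an anaphor. Principle A requires it to be bound within its binding domain — the embedded TP, whose subject is Bianca₂.
Within that domain it is c-commanded by *Bianca₂*, which does not share its index.
*Sofia₁* does c-command the anaphor, but from outside its binding domain.
The anaphor is unbound in its domain → Principle A violation.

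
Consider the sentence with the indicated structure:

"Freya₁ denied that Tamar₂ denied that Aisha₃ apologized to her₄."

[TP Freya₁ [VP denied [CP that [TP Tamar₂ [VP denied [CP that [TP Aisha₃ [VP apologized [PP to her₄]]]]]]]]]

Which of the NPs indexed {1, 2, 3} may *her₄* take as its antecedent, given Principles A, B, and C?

*her* is a pronoun, so Principle B applies: it must be free in its binding domain.
Binding domain of *her₄*: the embedded TP, whose subject is Aisha₃.
*Freya₁* c-commands the pronoun but from outside its binding domain, and is not c-commanded by it → coindexation permitted.
*Tamar₂* c-commands the pronoun but from outside its binding domain, and is not c-commanded by it → coindexation permitted.
*Aisha₃* c-commands the pronoun within its binding domain → coindexation would violate Principle B.

{1, 2}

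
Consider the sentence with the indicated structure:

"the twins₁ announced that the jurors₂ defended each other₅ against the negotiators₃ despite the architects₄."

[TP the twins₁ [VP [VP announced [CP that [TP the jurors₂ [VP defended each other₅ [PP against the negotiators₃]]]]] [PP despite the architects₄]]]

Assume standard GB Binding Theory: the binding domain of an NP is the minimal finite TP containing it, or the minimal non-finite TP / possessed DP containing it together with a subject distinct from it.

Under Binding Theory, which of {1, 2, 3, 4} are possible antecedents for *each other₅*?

{2}

*each other* is an anaphor, so Principle A applies: it must be bound in its binding domain.
Binding domain of *each other₅*: the embedded TP, whose subject is the jurors₂.
*the twins₁* c-commands the anaphor but is outside its binding domain → cannot satisfy Principle A.
*the jurors₂* c-commands the anaphor within its binding domain → licit binder.
*the negotiators₃* does not c-command the anaphor → cannot bind it.
*the architects₄* does not c-command the anaphor → cannot bind it.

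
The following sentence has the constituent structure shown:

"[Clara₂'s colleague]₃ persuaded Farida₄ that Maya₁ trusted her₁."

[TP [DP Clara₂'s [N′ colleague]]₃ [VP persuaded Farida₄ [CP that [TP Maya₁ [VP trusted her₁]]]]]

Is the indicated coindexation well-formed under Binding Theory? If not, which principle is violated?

The two coindexed NPs are *Maya₁* and *her₁*.
*her₁* is a pronoun. Its binding domain is the embedded TP, whose subject is Maya₁.
*Maya₁* c-commands it within that domain and carries the same index.
The pronoun is locally bound → Principle B violation.

Principle B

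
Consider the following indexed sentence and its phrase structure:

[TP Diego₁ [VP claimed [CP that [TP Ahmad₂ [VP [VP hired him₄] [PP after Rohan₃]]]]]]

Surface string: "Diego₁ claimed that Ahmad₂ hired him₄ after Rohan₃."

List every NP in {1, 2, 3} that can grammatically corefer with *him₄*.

*him* is a pronoun, so Principle B applies: it must be free in its binding domain.
Binding domain of *him₄*: the embedded TP, whose subject is Ahmad₂.
*Diego₁* c-commands the pronoun but from outside its binding domain, and is not c-commanded by it → coindexation permitted.
*Ahmad₂* c-commands the pronoun within its binding domain → coindexation would violate Principle B.
*Rohan₃* and the pronoun do not c-command one another → neither Principle B nor Principle C is at stake; coindexation permitted.

{1, 3}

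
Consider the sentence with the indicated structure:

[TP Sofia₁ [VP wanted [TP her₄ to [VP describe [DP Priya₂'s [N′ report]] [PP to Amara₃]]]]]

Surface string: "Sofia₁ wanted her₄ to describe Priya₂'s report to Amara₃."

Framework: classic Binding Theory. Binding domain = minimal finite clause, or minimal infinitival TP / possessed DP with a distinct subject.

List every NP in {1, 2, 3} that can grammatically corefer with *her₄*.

*her* is a pronoun, so Principle B applies: it must be free in its binding domain.
Binding domain of *her₄*: the matrix TP, whose subject is Sofia₁.
*Sofia₁* c-commands the pronoun within its binding domain → coindexation would violate Principle B.
*Priya₂*: the pronoun c-commands this R-expression → coindexation would violate Principle C on *Priya₂*.
*Amara₃*: the pronoun c-commands this R-expression → coindexation would violate Principle C on *Amara₃*.

none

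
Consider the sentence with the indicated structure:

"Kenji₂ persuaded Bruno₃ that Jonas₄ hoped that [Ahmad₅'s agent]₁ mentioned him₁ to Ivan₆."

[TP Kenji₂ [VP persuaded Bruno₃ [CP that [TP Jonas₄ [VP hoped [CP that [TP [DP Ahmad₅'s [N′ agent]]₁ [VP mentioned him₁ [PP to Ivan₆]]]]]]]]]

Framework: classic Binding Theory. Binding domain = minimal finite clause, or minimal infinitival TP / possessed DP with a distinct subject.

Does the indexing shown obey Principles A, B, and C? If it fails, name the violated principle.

The two coindexed NPs are *[Ahmad₅'s agent]₁* and *him₁*.
*him₁* is a pronoun. Its binding domain is the embedded TP, whose subject is [Ahmad₅'s agent]₁.
*[Ahmad₅'s agent]₁* c-commands it within that domain and carries the same index.
The pronoun is locally bound → Principle B violation.

Principle B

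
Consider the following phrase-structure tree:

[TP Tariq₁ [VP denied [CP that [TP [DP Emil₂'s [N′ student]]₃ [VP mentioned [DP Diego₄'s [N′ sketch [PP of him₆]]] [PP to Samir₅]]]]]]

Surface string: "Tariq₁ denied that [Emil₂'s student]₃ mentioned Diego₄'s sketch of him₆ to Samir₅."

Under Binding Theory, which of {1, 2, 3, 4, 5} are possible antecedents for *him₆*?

*him* is a pronoun, so Principle B applies: it must be free in its binding domain.
Binding domain of *him₆*: the possessed DP, whose subject is Diego₄.
*Tariq₁* c-commands the pronoun but from outside its binding domain, and is not c-commanded by it → coindexation permitted.
*Emil₂* and the pronoun do not c-command one another → neither Principle B nor Principle C is at stake; coindexation permitted.
*[Emil₂'s student]₃* c-commands the pronoun but from outside its binding domain, and is not c-commanded by it → coindexation permitted.
*Diego₄* c-commands the pronoun within its binding domain → coindexation would violate Principle B.
*Samir₅* and the pronoun do not c-command one another → neither Principle B nor Principle C is at stake; coindexation permitted.

{1, 2, 3, 5}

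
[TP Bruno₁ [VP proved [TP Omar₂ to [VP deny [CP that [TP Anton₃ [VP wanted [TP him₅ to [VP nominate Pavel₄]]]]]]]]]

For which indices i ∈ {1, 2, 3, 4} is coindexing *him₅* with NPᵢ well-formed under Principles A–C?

{1, 2}

*him* is a pronoun, so Principle B applies: it must be free in its binding domain.
Binding domain of *him₅*: the embedded TP, whose subject is Anton₃.
*Bruno₁* c-commands the pronoun but from outside its binding domain, and is not c-commanded by it → coindexation permitted.
*Omar₂* c-commands the pronoun but from outside its binding domain, and is not c-commanded by it → coindexation permitted.
*Anton₃* c-commands the pronoun within its binding domain → coindexation would violate Principle B.
*Pavel₄*: the pronoun c-commands this R-expression → coindexation would violate Principle C on *Pavel₄*.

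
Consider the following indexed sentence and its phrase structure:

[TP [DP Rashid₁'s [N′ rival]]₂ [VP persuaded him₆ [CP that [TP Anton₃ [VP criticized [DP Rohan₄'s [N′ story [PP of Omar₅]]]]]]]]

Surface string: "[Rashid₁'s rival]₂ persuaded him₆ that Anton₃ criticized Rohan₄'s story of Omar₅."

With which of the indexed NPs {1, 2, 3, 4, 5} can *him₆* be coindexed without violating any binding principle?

*him* is a pronoun, so Principle B applies: it must be free in its binding domain.
Binding domain of *him₆*: the matrix TP, whose subject is [Rashid₁'s rival]₂.
*Rashid₁* and the pronoun do not c-command one another → neither Principle B nor Principle C is at stake; coindexation permitted.
*[Rashid₁'s rival]₂* c-commands the pronoun within its binding domain → coindexation would violate Principle B.
*Anton₃*: the pronoun c-commands this R-expression → coindexation would violate Principle C on *Anton₃*.
*Rohan₄*: the pronoun c-commands this R-expression → coindexation would violate Principle C on *Rohan₄*.
*Omar₅*: the pronoun c-commands this R-expression → coindexation would violate Principle C on *Omar₅*.

{1}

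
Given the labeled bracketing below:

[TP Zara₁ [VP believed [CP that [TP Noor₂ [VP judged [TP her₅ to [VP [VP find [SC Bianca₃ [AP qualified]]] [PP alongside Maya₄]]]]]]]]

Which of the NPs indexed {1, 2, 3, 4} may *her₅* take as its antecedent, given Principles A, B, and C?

{1}

*her* is a pronoun, so Principle B applies: it must be free in its binding domain.
Binding domain of *her₅*: the embedded TP, whose subject is Noor₂.
*Zara₁* c-commands the pronoun but from outside its binding domain, and is not c-commanded by it → coindexation permitted.
*Noor₂* c-commands the pronoun within its binding domain → coindexation would violate Principle B.
*Bianca₃*: the pronoun c-commands this R-expression → coindexation would violate Principle C on *Bianca₃*.
*Maya₄*: the pronoun c-commands this R-expression → coindexation would violate Principle C on *Maya₄*.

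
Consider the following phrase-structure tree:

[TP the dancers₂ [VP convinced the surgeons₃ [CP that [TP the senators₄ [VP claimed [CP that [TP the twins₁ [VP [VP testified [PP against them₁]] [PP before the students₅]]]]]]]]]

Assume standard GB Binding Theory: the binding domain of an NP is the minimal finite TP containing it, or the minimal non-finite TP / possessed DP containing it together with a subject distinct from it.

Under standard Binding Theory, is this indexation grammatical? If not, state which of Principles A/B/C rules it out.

Principle B

The two coindexed NPs are *the twins₁* and *them₁*.
*them₁* is a pronoun. Its binding domain is the embedded TP, whose subject is the twins₁.
*the twins₁* c-commands it within that domain and carries the same index.
The pronoun is locally bound → Principle B violation.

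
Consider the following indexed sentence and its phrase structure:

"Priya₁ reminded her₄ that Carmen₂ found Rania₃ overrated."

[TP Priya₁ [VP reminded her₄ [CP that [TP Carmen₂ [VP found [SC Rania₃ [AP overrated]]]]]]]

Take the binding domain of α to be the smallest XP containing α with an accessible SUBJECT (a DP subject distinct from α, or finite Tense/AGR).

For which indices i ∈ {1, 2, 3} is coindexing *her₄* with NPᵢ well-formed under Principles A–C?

*her* is a pronoun, so Principle B applies: it must be free in its binding domain.
Binding domain of *her₄*: the matrix TP, whose subject is Priya₁.
*Priya₁* c-commands the pronoun within its binding domain → coindexation would violate Principle B.
*Carmen₂*: the pronoun c-commands this R-expression → coindexation would violate Principle C on *Carmen₂*.
*Rania₃*: the pronoun c-commands this R-expression → coindexation would violate Principle C on *Rania₃*.

none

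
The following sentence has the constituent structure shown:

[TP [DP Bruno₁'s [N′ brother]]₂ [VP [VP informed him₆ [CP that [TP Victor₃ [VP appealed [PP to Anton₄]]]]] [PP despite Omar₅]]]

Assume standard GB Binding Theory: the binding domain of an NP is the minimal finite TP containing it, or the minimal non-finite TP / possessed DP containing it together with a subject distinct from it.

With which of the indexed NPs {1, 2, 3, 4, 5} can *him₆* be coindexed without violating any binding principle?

{1, 5}

*him* is a pronoun, so Principle B applies: it must be free in its binding domain.
Binding domain of *him₆*: the matrix TP, whose subject is [Bruno₁'s brother]₂.
*Bruno₁* and the pronoun do not c-command one another → neither Principle B nor Principle C is at stake; coindexation permitted.
*[Bruno₁'s brother]₂* c-commands the pronoun within its binding domain → coindexation would violate Principle B.
*Victor₃*: the pronoun c-commands this R-expression → coindexation would violate Principle C on *Victor₃*.
*Anton₄*: the pronoun c-commands this R-expression → coindexation would violate Principle C on *Anton₄*.
*Omar₅* and the pronoun do not c-command one another → neither Principle B nor Principle C is at stake; coindexation permitted.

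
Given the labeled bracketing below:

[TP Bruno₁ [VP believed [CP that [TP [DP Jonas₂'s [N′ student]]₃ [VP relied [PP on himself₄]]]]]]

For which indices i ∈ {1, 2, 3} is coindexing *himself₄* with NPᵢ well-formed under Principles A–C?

*himself* is an anaphor, so Principle A applies: it must be bound in its binding domain.
Binding domain of *himself₄*: the embedded TP, whose subject is [Jonas₂'s student]₃.
*Bruno₁* c-commands the anaphor but is outside its binding domain → cannot satisfy Principle A.
*Jonas₂* does not c-command the anaphor → cannot bind it.
*[Jonas₂'s student]₃* c-commands the anaphor within its binding domain → licit binder.

{3}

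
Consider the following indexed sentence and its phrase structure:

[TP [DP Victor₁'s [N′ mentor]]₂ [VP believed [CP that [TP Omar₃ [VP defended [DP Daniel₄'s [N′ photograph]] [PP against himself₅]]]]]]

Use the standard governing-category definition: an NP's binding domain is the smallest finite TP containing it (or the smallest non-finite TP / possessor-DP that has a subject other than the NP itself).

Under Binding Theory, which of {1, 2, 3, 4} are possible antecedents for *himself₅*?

{3}

*himself* is an anaphor, so Principle A applies: it must be bound in its binding domain.
Binding domain of *himself₅*: the embedded TP, whose subject is Omar₃.
*Victor₁* does not c-command the anaphor → cannot bind it.
*[Victor₁'s mentor]₂* c-commands the anaphor but is outside its binding domain → cannot satisfy Principle A.
*Omar₃* c-commands the anaphor within its binding domain → licit binder.
*Daniel₄* does not c-command the anaphor → cannot bind it.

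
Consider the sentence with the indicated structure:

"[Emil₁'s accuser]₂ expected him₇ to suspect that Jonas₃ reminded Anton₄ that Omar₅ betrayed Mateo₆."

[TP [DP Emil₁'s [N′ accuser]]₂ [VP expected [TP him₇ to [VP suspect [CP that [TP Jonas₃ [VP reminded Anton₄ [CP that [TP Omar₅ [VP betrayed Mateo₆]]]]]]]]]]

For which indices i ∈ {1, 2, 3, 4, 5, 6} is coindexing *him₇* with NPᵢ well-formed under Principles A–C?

*him* is a pronoun, so Principle B applies: it must be free in its binding domain.
Binding domain of *him₇*: the matrix TP, whose subject is [Emil₁'s accuser]₂.
*Emil₁* and the pronoun do not c-command one another → neither Principle B nor Principle C is at stake; coindexation permitted.
*[Emil₁'s accuser]₂* c-commands the pronoun within its binding domain → coindexation would violate Principle B.
*Jonas₃*: the pronoun c-commands this R-expression → coindexation would violate Principle C on *Jonas₃*.
*Anton₄*: the pronoun c-commands this R-expression → coindexation would violate Principle C on *Anton₄*.
*Omar₅*: the pronoun c-commands this R-expression → coindexation would violate Principle C on *Omar₅*.
*Mateo₆*: the pronoun c-commands this R-expression → coindexation would violate Principle C on *Mateo₆*.

{1}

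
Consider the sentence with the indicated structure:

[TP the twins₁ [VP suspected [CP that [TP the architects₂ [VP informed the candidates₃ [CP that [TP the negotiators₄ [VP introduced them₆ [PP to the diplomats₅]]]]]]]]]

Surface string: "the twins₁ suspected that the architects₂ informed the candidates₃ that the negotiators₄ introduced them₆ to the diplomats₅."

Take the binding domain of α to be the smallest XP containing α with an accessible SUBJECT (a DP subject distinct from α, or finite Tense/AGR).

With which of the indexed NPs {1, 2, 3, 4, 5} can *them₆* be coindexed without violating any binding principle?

*them* is a pronoun, so Principle B applies: it must be free in its binding domain.
Binding domain of *them₆*: the embedded TP, whose subject is the negotiators₄.
*the twins₁* c-commands the pronoun but from outside its binding domain, and is not c-commanded by it → coindexation permitted.
*the architects₂* c-commands the pronoun but from outside its binding domain, and is not c-commanded by it → coindexation permitted.
*the candidates₃* c-commands the pronoun but from outside its binding domain, and is not c-commanded by it → coindexation permitted.
*the negotiators₄* c-commands the pronoun within its binding domain → coindexation would violate Principle B.
*the diplomats₅*: the pronoun c-commands this R-expression → coindexation would violate Principle C on *the diplomats₅*.

{1, 2, 3}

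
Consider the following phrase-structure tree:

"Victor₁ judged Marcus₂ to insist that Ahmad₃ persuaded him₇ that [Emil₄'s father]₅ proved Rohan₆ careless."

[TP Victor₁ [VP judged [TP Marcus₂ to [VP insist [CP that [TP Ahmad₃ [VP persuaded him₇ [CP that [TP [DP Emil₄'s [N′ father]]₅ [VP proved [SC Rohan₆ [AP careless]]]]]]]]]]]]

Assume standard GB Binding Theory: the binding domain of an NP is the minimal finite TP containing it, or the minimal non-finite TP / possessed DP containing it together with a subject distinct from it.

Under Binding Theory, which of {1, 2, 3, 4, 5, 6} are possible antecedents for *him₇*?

{1, 2}

*him* is a pronoun, so Principle B applies: it must be free in its binding domain.
Binding domain of *him₇*: the embedded TP, whose subject is Ahmad₃.
*Victor₁* c-commands the pronoun but from outside its binding domain, and is not c-commanded by it → coindexation permitted.
*Marcus₂* c-commands the pronoun but from outside its binding domain, and is not c-commanded by it → coindexation permitted.
*Ahmad₃* c-commands the pronoun within its binding domain → coindexation would violate Principle B.
*Emil₄*: the pronoun c-commands this R-expression → coindexation would violate Principle C on *Emil₄*.
*[Emil₄'s father]₅*: the pronoun c-commands this R-expression → coindexation would violate Principle C on *[Emil₄'s father]₅*.
*Rohan₆*: the pronoun c-commands this R-expression → coindexation would violate Principle C on *Rohan₆*.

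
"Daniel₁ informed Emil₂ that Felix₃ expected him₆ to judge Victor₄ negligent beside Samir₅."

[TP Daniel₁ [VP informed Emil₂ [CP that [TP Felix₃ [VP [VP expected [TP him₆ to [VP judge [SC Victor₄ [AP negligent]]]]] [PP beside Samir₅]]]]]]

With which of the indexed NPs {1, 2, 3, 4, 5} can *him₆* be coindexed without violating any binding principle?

{1, 2, 5}

*him* is a pronoun, so Principle B applies: it must be free in its binding domain.
Binding domain of *him₆*: the embedded TP, whose subject is Felix₃.
*Daniel₁* c-commands the pronoun but from outside its binding domain, and is not c-commanded by it → coindexation permitted.
*Emil₂* c-commands the pronoun but from outside its binding domain, and is not c-commanded by it → coindexation permitted.
*Felix₃* c-commands the pronoun within its binding domain → coindexation would violate Principle B.
*Victor₄*: the pronoun c-commands this R-expression → coindexation would violate Principle C on *Victor₄*.
*Samir₅* and the pronoun do not c-command one another → neither Principle B nor Principle C is at stake; coindexation permitted.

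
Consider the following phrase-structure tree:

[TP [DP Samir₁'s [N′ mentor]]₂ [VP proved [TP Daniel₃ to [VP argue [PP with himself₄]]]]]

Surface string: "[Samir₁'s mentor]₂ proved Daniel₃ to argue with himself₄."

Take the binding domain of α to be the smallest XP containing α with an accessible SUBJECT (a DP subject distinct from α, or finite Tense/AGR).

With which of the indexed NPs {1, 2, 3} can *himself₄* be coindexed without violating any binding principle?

*himself* is an anaphor, so Principle A applies: it must be bound in its binding domain.
Binding domain of *himself₄*: the embedded TP, whose subject is Daniel₃.
*Samir₁* does not c-command the anaphor → cannot bind it.
*[Samir₁'s mentor]₂* c-commands the anaphor but is outside its binding domain → cannot satisfy Principle A.
*Daniel₃* c-commands the anaphor within its binding domain → licit binder.

{3}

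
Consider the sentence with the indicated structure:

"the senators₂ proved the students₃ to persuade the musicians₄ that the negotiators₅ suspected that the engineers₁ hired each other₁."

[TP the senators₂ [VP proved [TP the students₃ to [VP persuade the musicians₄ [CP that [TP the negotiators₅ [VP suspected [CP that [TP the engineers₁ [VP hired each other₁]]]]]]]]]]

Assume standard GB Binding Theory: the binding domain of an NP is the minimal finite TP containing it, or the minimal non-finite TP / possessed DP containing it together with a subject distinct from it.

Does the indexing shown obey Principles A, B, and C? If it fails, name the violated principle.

The two coindexed NPs are *the engineers₁* and *each other₁*.
*each other₁* is an anaphor; its binding domain is the embedded TP, whose subject is the engineers₁. *the engineers₁* c-commands it within that domain and shares its index, so Principle A is satisfied.
*the engineers₁* is an R-expression; *each other₁* does not c-command it, and no other NP shares its index, so Principle C is satisfied.
All principles are respected.

grammatical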